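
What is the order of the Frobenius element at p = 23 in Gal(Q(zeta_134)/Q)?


The Frobenius at p in Gal(Q(zeta_n)/Q) = (Z/nZ)* is the class of p, so its order is ord_134(23), the smallest k >= 1 with 23^k = 1 mod 134.
n = 134 = 2 * 67, phi(134) = 66; the order divides phi(n).
Divisors of 66: 1, 2, 3, 6, 11, 22, 33, 66
Repeated squaring mod 134: 23^1 = 23, 23^2 = 127, 23^4 = 49, 23^8 = 123, 23^16 = 121, 23^32 = 35, 23^64 = 19
Test divisors in increasing order:
  k=1: 23^1 = 23 mod 134
  k=2: 23^2 = 127 mod 134
  k=3: 23^3 = 127 * 23 = 107 mod 134
  k=6: 23^6 = 49 * 127 = 59 mod 134
  k=11: 23^11 = 123 * 127 * 23 = 29 mod 134
  k=22: 23^22 = 121 * 49 * 127 = 37 mod 134
  k=33: 23^33 = 35 * 23 = 1 mod 134  <- first divisor giving 1
Order = 33

33


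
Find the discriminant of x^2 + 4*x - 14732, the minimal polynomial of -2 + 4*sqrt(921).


The element -2 + 4*sqrt(921) has minimal polynomial:
x^2 + 4*x - 14732
Discriminant = (4)^2 - 4*(-14732)
= 16 + 58928
= 58944

58944


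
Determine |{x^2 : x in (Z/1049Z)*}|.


For prime p, the number of non-zero quadratic residues is (p-1)/2.
= (1049-1)/2
= 524

524


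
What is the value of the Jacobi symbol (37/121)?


Compute (37/121) via quadratic reciprocity:
  reciprocity: (37/121) -> +(121/37)
  reduce: (10/37)
  pull out 2: (2/37) = -1  (since 37 mod 8 = 5)
  reciprocity: (5/37) -> +(37/5)
  reduce: (2/5)
  pull out 2: (2/5) = -1  (since 5 mod 8 = 5)
  (1/5) = 1
Product of signs = 1

1


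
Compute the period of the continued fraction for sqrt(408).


Run the CF algorithm for sqrt(408).
a_0 = floor(sqrt(408)) = 20; set m_0=0, q_0=1.
Recurrence: m' = q*a - m,  q' = (d - m'^2)/q,  a' = floor((a_0 + m')/q').
  step 1: m=20, q=8, a=5
  step 2: m=20, q=1, a=40
a_2 = 2*a_0 = 40, so the period closes here.
sqrt(408) = [20; 5, 40]
Period length = 2

2


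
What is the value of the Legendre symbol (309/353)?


p = 353 is prime, so compute (309/353) with the reciprocity algorithm (Jacobi-symbol steps: pull out 2s via (2/n), flip via reciprocity, reduce):
  reciprocity: (309/353) -> +(353/309)
  reduce: (44/309)
  pull out 2: (2/309) = -1  (since 309 mod 8 = 5)
  pull out 2: (2/309) = -1  (since 309 mod 8 = 5)
  reciprocity: (11/309) -> +(309/11)
  reduce: (1/11)
  (1/11) = 1
Product of signs = 1
(309/353) = 1

1


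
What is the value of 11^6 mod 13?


p = 13 is prime and the exponent is (p-1)/2 = 6, so by Euler's criterion 11^6 = (11/13) = +1 or -1 mod 13.
Compute by square-and-multiply:
  6 = 4 + 2 (binary 110)
  Repeated squaring mod 13: 11^1 = 11, 11^2 = 4, 11^4 = 3
  11^6 = 11^4 * 11^2 = 3 * 4 mod 13
    3 * 4 = 12 = 12 mod 13
  11^6 = 12 mod 13
Result 12 = p - 1 = -1 mod 13: 11 is a quadratic non-residue mod 13. As a residue in [0, p-1] the value is 12.
11^6 mod 13 = 12

12


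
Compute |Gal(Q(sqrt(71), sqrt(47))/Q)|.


The 2 square roots of distinct primes are multiplicatively independent over Q,
so [K:Q] = 2^2 and Gal(K/Q) is isomorphic to (Z/2Z)^2.
|Gal| = 2^2 = 4

4


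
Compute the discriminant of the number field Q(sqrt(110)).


For K = Q(sqrt(d)) with d squarefree: disc(K) = d if d = 1 mod 4, and disc(K) = 4d if d = 2 or 3 mod 4.
Here d = 110, and d mod 4 = 2.
d = 2 mod 4, not 1 (O_K = Z[sqrt(d)]), so disc(K) = 4d = 4 * (110) = 440

440


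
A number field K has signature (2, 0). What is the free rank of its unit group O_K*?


By Dirichlet's unit theorem:
rank = r1 + r2 - 1
= 2 + 0 - 1
= 1

1


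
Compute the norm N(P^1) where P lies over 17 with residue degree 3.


N(P^a) = p^(a*f)
= 17^(1*3)
= 17^3
= 4913

4913


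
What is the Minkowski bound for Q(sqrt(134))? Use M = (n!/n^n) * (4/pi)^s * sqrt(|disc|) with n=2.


d = 134, d mod 4 = 2, so disc(K) = 4d = 536; |disc(K)| = 536
Real quadratic field, so n = 2, s = r2 = 0, r1 = 2
M = (n!/n^n) * (4/pi)^s * sqrt(|disc(K)|) = (2!/2^2) * (4/pi)^0 * sqrt(536)
= 0.5 * 1.000000 * 23.151674
= 11.5758

11.5758


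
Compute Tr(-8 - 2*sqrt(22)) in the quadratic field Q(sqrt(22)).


Tr(a + b*sqrt(d)) = (a + b*sqrt(d)) + (a - b*sqrt(d)) = 2a
= 2 * (-8)
= -16

-16


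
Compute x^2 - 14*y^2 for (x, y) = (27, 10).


x^2 - d*y^2
= 27^2 - 14*10^2
= 729 - 1400
= -671

-671


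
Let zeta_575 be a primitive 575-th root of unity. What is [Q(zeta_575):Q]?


The degree equals Euler's totient phi(575).
575 = 5^2 * 23
phi(575) = 440

440


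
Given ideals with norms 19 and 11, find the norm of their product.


N(IJ) = N(I) * N(J)
= 19 * 11
= 209

209


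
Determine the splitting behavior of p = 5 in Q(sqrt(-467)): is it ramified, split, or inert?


K = Q(sqrt(-467)). Since d mod 4 = 1, disc(K) = -467.
Check p | disc: -467 mod 5 = 3.
p does not divide disc. Compute Legendre symbol (d/p):
3^((5-1)/2) mod 5 = -1
(d/p) = -1, so p is inert: (p) stays prime with e=1, f=2, g=1.
Therefore p is inert.

inert


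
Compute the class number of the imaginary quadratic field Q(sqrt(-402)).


K = Q(sqrt(-402)). d mod 4 = 2, so D = disc(K) = 4d = -1608
h(K) equals the number of primitive reduced positive-definite forms (a, b, c) = a*x^2 + b*x*y + c*y^2 with b^2 - 4ac = D,
where reduced means |b| <= a <= c, with b >= 0 whenever |b| = a or a = c, and primitive means gcd(a, b, c) = 1.
Reduced forces 3a^2 <= |D| = 1608, so 1 <= a <= 23; b must have the parity of D, and c = (b^2 - D)/(4a) must be an integer >= a.
Enumerate a = 1..23, b in [-a, a]:
  a=1: (1, 0, 402)  [1]
  a=2: (2, 0, 201)  [1]
  a=3: (3, 0, 134)  [1]
  a=4..5: none
  a=6: (6, 0, 67)  [1]
  a=7: (7, -4, 58), (7, 4, 58)  [2]
  a=8..10: none
  a=11: (11, -8, 38), (11, 8, 38)  [2]
  a=12: none
  a=13: (13, -2, 31), (13, 2, 31)  [2]
  a=14: (14, -4, 29), (14, 4, 29)  [2]
  a=15..18: none
  a=19: (19, -8, 22), (19, 8, 22)  [2]
  a=20: none
  a=21: (21, -18, 23), (21, 18, 23)  [2]
  a=22..23: none
Total reduced forms: 1 + 1 + 1 + 1 + 2 + 2 + 2 + 2 + 2 + 2 = 16
h = 16

16


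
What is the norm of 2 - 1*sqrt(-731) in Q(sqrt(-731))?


N(a + b*sqrt(d)) = a^2 - d*b^2
= (2)^2 - (-731)*(-1)^2
= 4 + 731
= 735

735


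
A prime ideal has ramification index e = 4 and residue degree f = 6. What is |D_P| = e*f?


|D_P| = e * f
= 4 * 6
= 24

24


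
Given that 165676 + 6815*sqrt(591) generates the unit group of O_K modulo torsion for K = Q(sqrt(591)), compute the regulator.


epsilon = 165676 + 6815*sqrt(591)
= 331352.0000
R = ln(331352.0000)
= 12.7109

12.7109


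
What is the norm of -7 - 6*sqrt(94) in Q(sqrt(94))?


N(a + b*sqrt(d)) = a^2 - d*b^2
= (-7)^2 - (94)*(-6)^2
= 49 - 3384
= -3335

-3335


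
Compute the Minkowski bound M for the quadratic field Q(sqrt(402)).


d = 402, d mod 4 = 2, so disc(K) = 4d = 1608; |disc(K)| = 1608
Real quadratic field, so n = 2, s = r2 = 0, r1 = 2
M = (n!/n^n) * (4/pi)^s * sqrt(|disc(K)|) = (2!/2^2) * (4/pi)^0 * sqrt(1608)
= 0.5 * 1.000000 * 40.099875
= 20.0499

20.0499


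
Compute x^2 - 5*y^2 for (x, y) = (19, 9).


x^2 - d*y^2
= 19^2 - 5*9^2
= 361 - 405
= -44

-44


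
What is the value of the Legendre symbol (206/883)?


p = 883 is prime, so compute (206/883) with the reciprocity algorithm (Jacobi-symbol steps: pull out 2s via (2/n), flip via reciprocity, reduce):
  pull out 2: (2/883) = -1  (since 883 mod 8 = 3)
  reciprocity: (103/883) -> -(883/103)
  reduce: (59/103)
  reciprocity: (59/103) -> -(103/59)
  reduce: (44/59)
  pull out 2: (2/59) = -1  (since 59 mod 8 = 3)
  pull out 2: (2/59) = -1  (since 59 mod 8 = 3)
  reciprocity: (11/59) -> -(59/11)
  reduce: (4/11)
  pull out 2: (2/11) = -1  (since 11 mod 8 = 3)
  pull out 2: (2/11) = -1  (since 11 mod 8 = 3)
  (1/11) = 1
Product of signs = 1
(206/883) = 1

1


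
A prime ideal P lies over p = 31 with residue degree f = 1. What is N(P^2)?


N(P^a) = p^(a*f)
= 31^(2*1)
= 31^2
= 961

961


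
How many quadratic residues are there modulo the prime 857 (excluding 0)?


For prime p, the number of non-zero quadratic residues is (p-1)/2.
= (857-1)/2
= 428

428


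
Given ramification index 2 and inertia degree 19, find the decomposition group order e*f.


|D_P| = e * f
= 2 * 19
= 38

38


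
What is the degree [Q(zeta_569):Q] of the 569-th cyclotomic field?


The degree equals Euler's totient phi(569).
569 = 569
phi(569) = 568

568


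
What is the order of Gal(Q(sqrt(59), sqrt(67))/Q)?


The 2 square roots of distinct primes are multiplicatively independent over Q,
so [K:Q] = 2^2 and Gal(K/Q) is isomorphic to (Z/2Z)^2.
|Gal| = 2^2 = 4

4


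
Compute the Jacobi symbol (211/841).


Compute (211/841) via quadratic reciprocity:
  reciprocity: (211/841) -> +(841/211)
  reduce: (208/211)
  pull out 2: (2/211) = -1  (since 211 mod 8 = 3)
  pull out 2: (2/211) = -1  (since 211 mod 8 = 3)
  pull out 2: (2/211) = -1  (since 211 mod 8 = 3)
  pull out 2: (2/211) = -1  (since 211 mod 8 = 3)
  reciprocity: (13/211) -> +(211/13)
  reduce: (3/13)
  reciprocity: (3/13) -> +(13/3)
  reduce: (1/3)
  (1/3) = 1
Product of signs = 1

1


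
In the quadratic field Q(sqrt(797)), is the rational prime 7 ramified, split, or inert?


K = Q(sqrt(797)). Since d mod 4 = 1, disc(K) = 797.
Check p | disc: 797 mod 7 = 6.
p does not divide disc. Compute Legendre symbol (d/p):
6^((7-1)/2) mod 7 = -1
(d/p) = -1, so p is inert: (p) stays prime with e=1, f=2, g=1.
Therefore p is inert.

inert


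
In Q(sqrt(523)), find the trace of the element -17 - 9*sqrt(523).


Tr(a + b*sqrt(d)) = (a + b*sqrt(d)) + (a - b*sqrt(d)) = 2a
= 2 * (-17)
= -34

-34


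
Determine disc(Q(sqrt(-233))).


For K = Q(sqrt(d)) with d squarefree: disc(K) = d if d = 1 mod 4, and disc(K) = 4d if d = 2 or 3 mod 4.
Here d = -233, and d mod 4 = 3.
d = 3 mod 4, not 1 (O_K = Z[sqrt(d)]), so disc(K) = 4d = 4 * (-233) = -932

-932


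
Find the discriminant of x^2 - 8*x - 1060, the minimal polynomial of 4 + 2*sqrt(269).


The element 4 + 2*sqrt(269) has minimal polynomial:
x^2 - 8*x - 1060
Discriminant = (-8)^2 - 4*(-1060)
= 64 + 4240
= 4304

4304


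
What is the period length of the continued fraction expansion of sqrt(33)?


Run the CF algorithm for sqrt(33).
a_0 = floor(sqrt(33)) = 5; set m_0=0, q_0=1.
Recurrence: m' = q*a - m,  q' = (d - m'^2)/q,  a' = floor((a_0 + m')/q').
  step 1: m=5, q=8, a=1
  step 2: m=3, q=3, a=2
  step 3: m=3, q=8, a=1
  step 4: m=5, q=1, a=10
a_4 = 2*a_0 = 10, so the period closes here.
sqrt(33) = [5; 1, 2, 1, 10]
Period length = 4

4


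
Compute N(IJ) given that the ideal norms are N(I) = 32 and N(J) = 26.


N(IJ) = N(I) * N(J)
= 32 * 26
= 832

832


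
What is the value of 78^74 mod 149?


p = 149 is prime and the exponent is (p-1)/2 = 74, so by Euler's criterion 78^74 = (78/149) = +1 or -1 mod 149.
Compute by square-and-multiply:
  74 = 64 + 8 + 2 (binary 1001010)
  Repeated squaring mod 149: 78^1 = 78, 78^2 = 124, 78^4 = 29, 78^8 = 96, 78^16 = 127, 78^32 = 37, 78^64 = 28
  78^74 = 78^64 * 78^8 * 78^2 = 28 * 96 * 124 mod 149
    28 * 96 = 2688 = 6 mod 149
    6 * 124 = 744 = 148 mod 149
  78^74 = 148 mod 149
Result 148 = p - 1 = -1 mod 149: 78 is a quadratic non-residue mod 149. As a residue in [0, p-1] the value is 148.
78^74 mod 149 = 148

148


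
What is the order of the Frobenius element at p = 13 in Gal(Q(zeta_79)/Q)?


The Frobenius at p in Gal(Q(zeta_n)/Q) = (Z/nZ)* is the class of p, so its order is ord_79(13), the smallest k >= 1 with 13^k = 1 mod 79.
n = 79 = 79, phi(79) = 78; the order divides phi(n).
Divisors of 78: 1, 2, 3, 6, 13, 26, 39, 78
Repeated squaring mod 79: 13^1 = 13, 13^2 = 11, 13^4 = 42, 13^8 = 26, 13^16 = 44, 13^32 = 40, 13^64 = 20
Test divisors in increasing order:
  k=1: 13^1 = 13 mod 79
  k=2: 13^2 = 11 mod 79
  k=3: 13^3 = 11 * 13 = 64 mod 79
  k=6: 13^6 = 42 * 11 = 67 mod 79
  k=13: 13^13 = 26 * 42 * 13 = 55 mod 79
  k=26: 13^26 = 44 * 26 * 11 = 23 mod 79
  k=39: 13^39 = 40 * 42 * 11 * 13 = 1 mod 79  <- first divisor giving 1
Order = 39

39


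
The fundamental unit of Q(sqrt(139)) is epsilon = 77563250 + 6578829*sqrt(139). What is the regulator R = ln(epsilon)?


epsilon = 77563250 + 6578829*sqrt(139)
= 1.5513e+08
R = ln(1.5513e+08)
= 18.8598

18.8598


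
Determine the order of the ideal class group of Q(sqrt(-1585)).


K = Q(sqrt(-1585)). d mod 4 = 3, so D = disc(K) = 4d = -6340
h(K) equals the number of primitive reduced positive-definite forms (a, b, c) = a*x^2 + b*x*y + c*y^2 with b^2 - 4ac = D,
where reduced means |b| <= a <= c, with b >= 0 whenever |b| = a or a = c, and primitive means gcd(a, b, c) = 1.
Reduced forces 3a^2 <= |D| = 6340, so 1 <= a <= 45; b must have the parity of D, and c = (b^2 - D)/(4a) must be an integer >= a.
Enumerate a = 1..45, b in [-a, a]:
  a=1: (1, 0, 1585)  [1]
  a=2: (2, 2, 793)  [1]
  a=3..4: none
  a=5: (5, 0, 317)  [1]
  a=6: none
  a=7: (7, -4, 227), (7, 4, 227)  [2]
  a=8..9: none
  a=10: (10, 10, 161)  [1]
  a=11..12: none
  a=13: (13, -2, 122), (13, 2, 122)  [2]
  a=14: (14, -10, 115), (14, 10, 115)  [2]
  a=15..16: none
  a=17: (17, -16, 97), (17, 16, 97)  [2]
  a=18: none
  a=19: (19, -14, 86), (19, 14, 86)  [2]
  a=20..22: none
  a=23: (23, -10, 70), (23, 10, 70)  [2]
  a=24..25: none
  a=26: (26, -2, 61), (26, 2, 61)  [2]
  a=27..33: none
  a=34: (34, -18, 49), (34, 18, 49)  [2]
  a=35: (35, -10, 46), (35, 10, 46)  [2]
  a=36..37: none
  a=38: (38, -14, 43), (38, 14, 43)  [2]
  a=39..45: none
Total reduced forms: 1 + 1 + 1 + 2 + 1 + 2 + 2 + 2 + 2 + 2 + 2 + 2 + 2 + 2 = 24
h = 24

24


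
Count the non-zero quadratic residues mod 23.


For prime p, the number of non-zero quadratic residues is (p-1)/2.
= (23-1)/2
= 11

11


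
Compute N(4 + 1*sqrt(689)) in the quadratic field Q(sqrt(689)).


N(a + b*sqrt(d)) = a^2 - d*b^2
= (4)^2 - (689)*(1)^2
= 16 - 689
= -673

-673


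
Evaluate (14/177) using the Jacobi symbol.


Compute (14/177) via quadratic reciprocity:
  pull out 2: (2/177) = +1  (since 177 mod 8 = 1)
  reciprocity: (7/177) -> +(177/7)
  reduce: (2/7)
  pull out 2: (2/7) = +1  (since 7 mod 8 = 7)
  (1/7) = 1
Product of signs = 1

1


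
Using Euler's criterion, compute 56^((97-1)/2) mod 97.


p = 97 is prime and the exponent is (p-1)/2 = 48, so by Euler's criterion 56^48 = (56/97) = +1 or -1 mod 97.
Compute by square-and-multiply:
  48 = 32 + 16 (binary 110000)
  Repeated squaring mod 97: 56^1 = 56, 56^2 = 32, 56^4 = 54, 56^8 = 6, 56^16 = 36, 56^32 = 35
  56^48 = 56^32 * 56^16 = 35 * 36 mod 97
    35 * 36 = 1260 = 96 mod 97
  56^48 = 96 mod 97
Result 96 = p - 1 = -1 mod 97: 56 is a quadratic non-residue mod 97. As a residue in [0, p-1] the value is 96.
56^48 mod 97 = 96

96


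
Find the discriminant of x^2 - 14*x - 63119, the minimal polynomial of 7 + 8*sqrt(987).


The element 7 + 8*sqrt(987) has minimal polynomial:
x^2 - 14*x - 63119
Discriminant = (-14)^2 - 4*(-63119)
= 196 + 252476
= 252672

252672


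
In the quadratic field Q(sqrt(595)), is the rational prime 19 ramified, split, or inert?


K = Q(sqrt(595)). Since d mod 4 = 3, disc(K) = 2380.
Check p | disc: 2380 mod 19 = 5.
p does not divide disc. Compute Legendre symbol (d/p):
6^((19-1)/2) mod 19 = 1
(d/p) = 1, so p splits: (p) = P*P' with e=1, f=1, g=2.
Therefore p is split.

split


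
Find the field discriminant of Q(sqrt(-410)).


For K = Q(sqrt(d)) with d squarefree: disc(K) = d if d = 1 mod 4, and disc(K) = 4d if d = 2 or 3 mod 4.
Here d = -410, and d mod 4 = 2.
d = 2 mod 4, not 1 (O_K = Z[sqrt(d)]), so disc(K) = 4d = 4 * (-410) = -1640

-1640


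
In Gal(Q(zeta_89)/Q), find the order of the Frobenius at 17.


The Frobenius at p in Gal(Q(zeta_n)/Q) = (Z/nZ)* is the class of p, so its order is ord_89(17), the smallest k >= 1 with 17^k = 1 mod 89.
n = 89 = 89, phi(89) = 88; the order divides phi(n).
Divisors of 88: 1, 2, 4, 8, 11, 22, 44, 88
Repeated squaring mod 89: 17^1 = 17, 17^2 = 22, 17^4 = 39, 17^8 = 8, 17^16 = 64, 17^32 = 2, 17^64 = 4
Test divisors in increasing order:
  k=1: 17^1 = 17 mod 89
  k=2: 17^2 = 22 mod 89
  k=4: 17^4 = 39 mod 89
  k=8: 17^8 = 8 mod 89
  k=11: 17^11 = 8 * 22 * 17 = 55 mod 89
  k=22: 17^22 = 64 * 39 * 22 = 88 mod 89
  k=44: 17^44 = 2 * 8 * 39 = 1 mod 89  <- first divisor giving 1
Order = 44

44


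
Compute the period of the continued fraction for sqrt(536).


Run the CF algorithm for sqrt(536).
a_0 = floor(sqrt(536)) = 23; set m_0=0, q_0=1.
Recurrence: m' = q*a - m,  q' = (d - m'^2)/q,  a' = floor((a_0 + m')/q').
  step 1: m=23, q=7, a=6
  step 2: m=19, q=25, a=1
  step 3: m=6, q=20, a=1
  step 4: m=14, q=17, a=2
  step 5: m=20, q=8, a=5
  step 6: m=20, q=17, a=2
  step 7: m=14, q=20, a=1
  step 8: m=6, q=25, a=1
  step 9: m=19, q=7, a=6
  step 10: m=23, q=1, a=46
a_10 = 2*a_0 = 46, so the period closes here.
sqrt(536) = [23; 6, 1, 1, 2, 5, 2, 1, 1, 6, 46]
Period length = 10

10


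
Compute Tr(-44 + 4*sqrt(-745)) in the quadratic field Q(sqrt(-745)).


Tr(a + b*sqrt(d)) = (a + b*sqrt(d)) + (a - b*sqrt(d)) = 2a
= 2 * (-44)
= -88

-88


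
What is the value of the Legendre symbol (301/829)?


p = 829 is prime, so compute (301/829) with the reciprocity algorithm (Jacobi-symbol steps: pull out 2s via (2/n), flip via reciprocity, reduce):
  reciprocity: (301/829) -> +(829/301)
  reduce: (227/301)
  reciprocity: (227/301) -> +(301/227)
  reduce: (74/227)
  pull out 2: (2/227) = -1  (since 227 mod 8 = 3)
  reciprocity: (37/227) -> +(227/37)
  reduce: (5/37)
  reciprocity: (5/37) -> +(37/5)
  reduce: (2/5)
  pull out 2: (2/5) = -1  (since 5 mod 8 = 5)
  (1/5) = 1
Product of signs = 1
(301/829) = 1

1


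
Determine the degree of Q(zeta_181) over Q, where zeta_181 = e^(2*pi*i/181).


The degree equals Euler's totient phi(181).
181 = 181
phi(181) = 180

180


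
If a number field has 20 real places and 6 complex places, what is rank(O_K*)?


By Dirichlet's unit theorem:
rank = r1 + r2 - 1
= 20 + 6 - 1
= 25

25


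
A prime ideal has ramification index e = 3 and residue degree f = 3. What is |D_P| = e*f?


|D_P| = e * f
= 3 * 3
= 9

9


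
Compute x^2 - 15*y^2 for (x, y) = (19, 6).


x^2 - d*y^2
= 19^2 - 15*6^2
= 361 - 540
= -179

-179


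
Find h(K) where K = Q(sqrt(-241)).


K = Q(sqrt(-241)). d mod 4 = 3, so D = disc(K) = 4d = -964
h(K) equals the number of primitive reduced positive-definite forms (a, b, c) = a*x^2 + b*x*y + c*y^2 with b^2 - 4ac = D,
where reduced means |b| <= a <= c, with b >= 0 whenever |b| = a or a = c, and primitive means gcd(a, b, c) = 1.
Reduced forces 3a^2 <= |D| = 964, so 1 <= a <= 17; b must have the parity of D, and c = (b^2 - D)/(4a) must be an integer >= a.
Enumerate a = 1..17, b in [-a, a]:
  a=1: (1, 0, 241)  [1]
  a=2: (2, 2, 121)  [1]
  a=3..4: none
  a=5: (5, -4, 49), (5, 4, 49)  [2]
  a=6: none
  a=7: (7, -4, 35), (7, 4, 35)  [2]
  a=8..9: none
  a=10: (10, -6, 25), (10, 6, 25)  [2]
  a=11: (11, -2, 22), (11, 2, 22)  [2]
  a=12..13: none
  a=14: (14, -10, 19), (14, 10, 19)  [2]
  a=15..17: none
Total reduced forms: 1 + 1 + 2 + 2 + 2 + 2 + 2 = 12
h = 12

12


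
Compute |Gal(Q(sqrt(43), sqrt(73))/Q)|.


The 2 square roots of distinct primes are multiplicatively independent over Q,
so [K:Q] = 2^2 and Gal(K/Q) is isomorphic to (Z/2Z)^2.
|Gal| = 2^2 = 4

4


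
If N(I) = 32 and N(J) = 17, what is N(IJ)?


N(IJ) = N(I) * N(J)
= 32 * 17
= 544

544


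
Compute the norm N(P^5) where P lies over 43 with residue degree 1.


N(P^a) = p^(a*f)
= 43^(5*1)
= 43^5
= 147008443

147008443


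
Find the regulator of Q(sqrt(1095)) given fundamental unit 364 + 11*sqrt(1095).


epsilon = 364 + 11*sqrt(1095)
= 727.9986
R = ln(727.9986)
= 6.5903

6.5903


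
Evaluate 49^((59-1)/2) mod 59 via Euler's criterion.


p = 59 is prime and the exponent is (p-1)/2 = 29, so by Euler's criterion 49^29 = (49/59) = +1 or -1 mod 59.
Compute by square-and-multiply:
  29 = 16 + 8 + 4 + 1 (binary 11101)
  Repeated squaring mod 59: 49^1 = 49, 49^2 = 41, 49^4 = 29, 49^8 = 15, 49^16 = 48
  49^29 = 49^16 * 49^8 * 49^4 * 49^1 = 48 * 15 * 29 * 49 mod 59
    48 * 15 = 720 = 12 mod 59
    12 * 29 = 348 = 53 mod 59
    53 * 49 = 2597 = 1 mod 59
  49^29 = 1 mod 59
Result 1: 49 is a quadratic residue mod 59.
49^29 mod 59 = 1

1


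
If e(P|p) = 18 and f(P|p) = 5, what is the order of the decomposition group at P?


|D_P| = e * f
= 18 * 5
= 90

90


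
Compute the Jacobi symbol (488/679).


Compute (488/679) via quadratic reciprocity:
  pull out 2: (2/679) = +1  (since 679 mod 8 = 7)
  pull out 2: (2/679) = +1  (since 679 mod 8 = 7)
  pull out 2: (2/679) = +1  (since 679 mod 8 = 7)
  reciprocity: (61/679) -> +(679/61)
  reduce: (8/61)
  pull out 2: (2/61) = -1  (since 61 mod 8 = 5)
  pull out 2: (2/61) = -1  (since 61 mod 8 = 5)
  pull out 2: (2/61) = -1  (since 61 mod 8 = 5)
  (1/61) = 1
Product of signs = -1

-1


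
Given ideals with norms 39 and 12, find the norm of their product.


N(IJ) = N(I) * N(J)
= 39 * 12
= 468

468


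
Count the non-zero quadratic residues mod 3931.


For prime p, the number of non-zero quadratic residues is (p-1)/2.
= (3931-1)/2
= 1965

1965


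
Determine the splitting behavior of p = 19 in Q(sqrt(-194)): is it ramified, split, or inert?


K = Q(sqrt(-194)). Since d mod 4 = 2, disc(K) = -776.
Check p | disc: -776 mod 19 = 3.
p does not divide disc. Compute Legendre symbol (d/p):
15^((19-1)/2) mod 19 = -1
(d/p) = -1, so p is inert: (p) stays prime with e=1, f=2, g=1.
Therefore p is inert.

inert


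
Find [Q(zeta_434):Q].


The degree equals Euler's totient phi(434).
434 = 2 * 7 * 31
phi(434) = 180

180


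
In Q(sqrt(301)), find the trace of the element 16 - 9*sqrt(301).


Tr(a + b*sqrt(d)) = (a + b*sqrt(d)) + (a - b*sqrt(d)) = 2a
= 2 * (16)
= 32

32


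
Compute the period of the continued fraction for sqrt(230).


Run the CF algorithm for sqrt(230).
a_0 = floor(sqrt(230)) = 15; set m_0=0, q_0=1.
Recurrence: m' = q*a - m,  q' = (d - m'^2)/q,  a' = floor((a_0 + m')/q').
  step 1: m=15, q=5, a=6
  step 2: m=15, q=1, a=30
a_2 = 2*a_0 = 30, so the period closes here.
sqrt(230) = [15; 6, 30]
Period length = 2

2


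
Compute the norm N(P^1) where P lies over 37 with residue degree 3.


N(P^a) = p^(a*f)
= 37^(1*3)
= 37^3
= 50653

50653


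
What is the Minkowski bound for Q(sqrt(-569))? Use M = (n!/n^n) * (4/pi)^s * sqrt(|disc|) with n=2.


d = -569, d mod 4 = 3, so disc(K) = 4d = -2276; |disc(K)| = 2276
Imaginary quadratic field, so n = 2, s = r2 = 1, r1 = 0
M = (n!/n^n) * (4/pi)^s * sqrt(|disc(K)|) = (2!/2^2) * (4/pi)^1 * sqrt(2276)
= 0.5 * 1.273240 * 47.707442
= 30.3715

30.3715


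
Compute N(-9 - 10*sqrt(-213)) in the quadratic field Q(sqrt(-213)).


N(a + b*sqrt(d)) = a^2 - d*b^2
= (-9)^2 - (-213)*(-10)^2
= 81 + 21300
= 21381

21381


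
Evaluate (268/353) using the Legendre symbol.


p = 353 is prime, so compute (268/353) with the reciprocity algorithm (Jacobi-symbol steps: pull out 2s via (2/n), flip via reciprocity, reduce):
  pull out 2: (2/353) = +1  (since 353 mod 8 = 1)
  pull out 2: (2/353) = +1  (since 353 mod 8 = 1)
  reciprocity: (67/353) -> +(353/67)
  reduce: (18/67)
  pull out 2: (2/67) = -1  (since 67 mod 8 = 3)
  reciprocity: (9/67) -> +(67/9)
  reduce: (4/9)
  pull out 2: (2/9) = +1  (since 9 mod 8 = 1)
  pull out 2: (2/9) = +1  (since 9 mod 8 = 1)
  (1/9) = 1
Product of signs = -1
(268/353) = -1

-1


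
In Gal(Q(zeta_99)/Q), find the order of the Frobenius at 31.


The Frobenius at p in Gal(Q(zeta_n)/Q) = (Z/nZ)* is the class of p, so its order is ord_99(31), the smallest k >= 1 with 31^k = 1 mod 99.
n = 99 = 3^2 * 11, phi(99) = 60; the order divides phi(n).
Divisors of 60: 1, 2, 3, 4, 5, 6, 10, 12, 15, 20, 30, 60
Repeated squaring mod 99: 31^1 = 31, 31^2 = 70, 31^4 = 49, 31^8 = 25, 31^16 = 31, 31^32 = 70
Test divisors in increasing order:
  k=1: 31^1 = 31 mod 99
  k=2: 31^2 = 70 mod 99
  k=3: 31^3 = 70 * 31 = 91 mod 99
  k=4: 31^4 = 49 mod 99
  k=5: 31^5 = 49 * 31 = 34 mod 99
  k=6: 31^6 = 49 * 70 = 64 mod 99
  k=10: 31^10 = 25 * 70 = 67 mod 99
  k=12: 31^12 = 25 * 49 = 37 mod 99
  k=15: 31^15 = 25 * 49 * 70 * 31 = 1 mod 99  <- first divisor giving 1
Order = 15

15


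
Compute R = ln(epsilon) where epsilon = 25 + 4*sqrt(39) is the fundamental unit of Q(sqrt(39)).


epsilon = 25 + 4*sqrt(39)
= 49.9800
R = ln(49.9800)
= 3.9116

3.9116


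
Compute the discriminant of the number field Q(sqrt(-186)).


For K = Q(sqrt(d)) with d squarefree: disc(K) = d if d = 1 mod 4, and disc(K) = 4d if d = 2 or 3 mod 4.
Here d = -186, and d mod 4 = 2.
d = 2 mod 4, not 1 (O_K = Z[sqrt(d)]), so disc(K) = 4d = 4 * (-186) = -744

-744


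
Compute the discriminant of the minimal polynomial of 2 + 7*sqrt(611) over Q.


The element 2 + 7*sqrt(611) has minimal polynomial:
x^2 - 4*x - 29935
Discriminant = (-4)^2 - 4*(-29935)
= 16 + 119740
= 119756

119756


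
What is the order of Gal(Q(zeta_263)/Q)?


|Gal(Q(zeta_263)/Q)| = phi(263)
= 262

262


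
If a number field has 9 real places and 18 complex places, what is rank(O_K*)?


By Dirichlet's unit theorem:
rank = r1 + r2 - 1
= 9 + 18 - 1
= 26

26


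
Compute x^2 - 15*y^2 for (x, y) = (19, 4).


x^2 - d*y^2
= 19^2 - 15*4^2
= 361 - 240
= 121

121


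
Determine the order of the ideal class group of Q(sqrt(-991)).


K = Q(sqrt(-991)). d mod 4 = 1, so D = disc(K) = d = -991
h(K) equals the number of primitive reduced positive-definite forms (a, b, c) = a*x^2 + b*x*y + c*y^2 with b^2 - 4ac = D,
where reduced means |b| <= a <= c, with b >= 0 whenever |b| = a or a = c, and primitive means gcd(a, b, c) = 1.
Reduced forces 3a^2 <= |D| = 991, so 1 <= a <= 18; b must have the parity of D, and c = (b^2 - D)/(4a) must be an integer >= a.
Enumerate a = 1..18, b in [-a, a]:
  a=1: (1, 1, 248)  [1]
  a=2: (2, -1, 124), (2, 1, 124)  [2]
  a=3: none
  a=4: (4, -1, 62), (4, 1, 62)  [2]
  a=5: (5, -3, 50), (5, 3, 50)  [2]
  a=6..7: none
  a=8: (8, -1, 31), (8, 1, 31)  [2]
  a=9: none
  a=10: (10, -7, 26), (10, -3, 25), (10, 3, 25), (10, 7, 26)  [4]
  a=11..12: none
  a=13: (13, -7, 20), (13, 7, 20)  [2]
  a=14..15: none
  a=16: (16, -15, 19), (16, 15, 19)  [2]
  a=17..18: none
Total reduced forms: 1 + 2 + 2 + 2 + 2 + 4 + 2 + 2 = 17
h = 17

17


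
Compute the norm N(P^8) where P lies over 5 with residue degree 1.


N(P^a) = p^(a*f)
= 5^(8*1)
= 5^8
= 390625

390625


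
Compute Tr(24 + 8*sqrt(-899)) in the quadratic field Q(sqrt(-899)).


Tr(a + b*sqrt(d)) = (a + b*sqrt(d)) + (a - b*sqrt(d)) = 2a
= 2 * (24)
= 48

48


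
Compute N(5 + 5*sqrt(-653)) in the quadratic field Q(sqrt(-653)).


N(a + b*sqrt(d)) = a^2 - d*b^2
= (5)^2 - (-653)*(5)^2
= 25 + 16325
= 16350

16350


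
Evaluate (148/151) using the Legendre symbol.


p = 151 is prime, so compute (148/151) with the reciprocity algorithm (Jacobi-symbol steps: pull out 2s via (2/n), flip via reciprocity, reduce):
  pull out 2: (2/151) = +1  (since 151 mod 8 = 7)
  pull out 2: (2/151) = +1  (since 151 mod 8 = 7)
  reciprocity: (37/151) -> +(151/37)
  reduce: (3/37)
  reciprocity: (3/37) -> +(37/3)
  reduce: (1/3)
  (1/3) = 1
Product of signs = 1
(148/151) = 1

1


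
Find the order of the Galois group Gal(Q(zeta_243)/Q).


|Gal(Q(zeta_243)/Q)| = phi(243)
= 162

162


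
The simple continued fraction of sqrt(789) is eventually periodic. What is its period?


Run the CF algorithm for sqrt(789).
a_0 = floor(sqrt(789)) = 28; set m_0=0, q_0=1.
Recurrence: m' = q*a - m,  q' = (d - m'^2)/q,  a' = floor((a_0 + m')/q').
  step 1: m=28, q=5, a=11
  step 2: m=27, q=12, a=4
  step 3: m=21, q=29, a=1
  step 4: m=8, q=25, a=1
  step 5: m=17, q=20, a=2
  step 6: m=23, q=13, a=3
  step 7: m=16, q=41, a=1
  step 8: m=25, q=4, a=13
  step 9: m=27, q=15, a=3
  step 10: m=18, q=31, a=1
  step 11: m=13, q=20, a=2
  step 12: m=27, q=3, a=18
  step 13: m=27, q=20, a=2
  step 14: m=13, q=31, a=1
  step 15: m=18, q=15, a=3
  step 16: m=27, q=4, a=13
  step 17: m=25, q=41, a=1
  step 18: m=16, q=13, a=3
  step 19: m=23, q=20, a=2
  step 20: m=17, q=25, a=1
  step 21: m=8, q=29, a=1
  step 22: m=21, q=12, a=4
  step 23: m=27, q=5, a=11
  step 24: m=28, q=1, a=56
a_24 = 2*a_0 = 56, so the period closes here.
sqrt(789) = [28; 11, 4, 1, 1, 2, 3, 1, 13, 3, 1, 2, 18, 2, 1, 3, 13, 1, 3, 2, 1, 1, 4, 11, 56]
Period length = 24

24


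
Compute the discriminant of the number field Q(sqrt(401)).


For K = Q(sqrt(d)) with d squarefree: disc(K) = d if d = 1 mod 4, and disc(K) = 4d if d = 2 or 3 mod 4.
Here d = 401, and d mod 4 = 1.
d = 1 mod 4 (O_K = Z[(1+sqrt(d))/2]), so disc(K) = d = 401

401


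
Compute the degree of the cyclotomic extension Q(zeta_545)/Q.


The degree equals Euler's totient phi(545).
545 = 5 * 109
phi(545) = 432

432


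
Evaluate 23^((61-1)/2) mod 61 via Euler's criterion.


p = 61 is prime and the exponent is (p-1)/2 = 30, so by Euler's criterion 23^30 = (23/61) = +1 or -1 mod 61.
Compute by square-and-multiply:
  30 = 16 + 8 + 4 + 2 (binary 11110)
  Repeated squaring mod 61: 23^1 = 23, 23^2 = 41, 23^4 = 34, 23^8 = 58, 23^16 = 9
  23^30 = 23^16 * 23^8 * 23^4 * 23^2 = 9 * 58 * 34 * 41 mod 61
    9 * 58 = 522 = 34 mod 61
    34 * 34 = 1156 = 58 mod 61
    58 * 41 = 2378 = 60 mod 61
  23^30 = 60 mod 61
Result 60 = p - 1 = -1 mod 61: 23 is a quadratic non-residue mod 61. As a residue in [0, p-1] the value is 60.
23^30 mod 61 = 60

60


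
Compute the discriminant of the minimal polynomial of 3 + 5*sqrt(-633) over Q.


The element 3 + 5*sqrt(-633) has minimal polynomial:
x^2 - 6*x + 15834
Discriminant = (-6)^2 - 4*(15834)
= 36 - 63336
= -63300

-63300


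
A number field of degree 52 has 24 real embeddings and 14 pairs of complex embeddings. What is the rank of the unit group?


By Dirichlet's unit theorem:
rank = r1 + r2 - 1
= 24 + 14 - 1
= 37

37


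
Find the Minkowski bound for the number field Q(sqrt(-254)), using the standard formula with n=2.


d = -254, d mod 4 = 2, so disc(K) = 4d = -1016; |disc(K)| = 1016
Imaginary quadratic field, so n = 2, s = r2 = 1, r1 = 0
M = (n!/n^n) * (4/pi)^s * sqrt(|disc(K)|) = (2!/2^2) * (4/pi)^1 * sqrt(1016)
= 0.5 * 1.273240 * 31.874755
= 20.2921

20.2921


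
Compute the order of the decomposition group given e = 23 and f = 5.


|D_P| = e * f
= 23 * 5
= 115

115


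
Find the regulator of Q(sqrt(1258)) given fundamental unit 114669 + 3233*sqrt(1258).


epsilon = 114669 + 3233*sqrt(1258)
= 229338.0000
R = ln(229338.0000)
= 12.3430

12.3430


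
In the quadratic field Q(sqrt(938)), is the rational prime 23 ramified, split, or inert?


K = Q(sqrt(938)). Since d mod 4 = 2, disc(K) = 3752.
Check p | disc: 3752 mod 23 = 3.
p does not divide disc. Compute Legendre symbol (d/p):
18^((23-1)/2) mod 23 = 1
(d/p) = 1, so p splits: (p) = P*P' with e=1, f=1, g=2.
Therefore p is split.

split


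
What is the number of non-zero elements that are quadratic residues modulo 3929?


For prime p, the number of non-zero quadratic residues is (p-1)/2.
= (3929-1)/2
= 1964

1964


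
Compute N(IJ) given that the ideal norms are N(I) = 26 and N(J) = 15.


N(IJ) = N(I) * N(J)
= 26 * 15
= 390

390


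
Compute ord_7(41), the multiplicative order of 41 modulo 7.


We want ord_7(41), the smallest k >= 1 with 41^k = 1 mod 7.
n = 7 = 7, phi(7) = 6; the order divides phi(n).
Divisors of 6: 1, 2, 3, 6
Repeated squaring mod 7: 41^1 = 6, 41^2 = 1, 41^4 = 1
Test divisors in increasing order:
  k=1: 41^1 = 6 mod 7
  k=2: 41^2 = 1 mod 7  <- first divisor giving 1
Order = 2

2


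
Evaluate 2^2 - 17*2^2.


x^2 - d*y^2
= 2^2 - 17*2^2
= 4 - 68
= -64

-64


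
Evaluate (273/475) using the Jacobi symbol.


Compute (273/475) via quadratic reciprocity:
  reciprocity: (273/475) -> +(475/273)
  reduce: (202/273)
  pull out 2: (2/273) = +1  (since 273 mod 8 = 1)
  reciprocity: (101/273) -> +(273/101)
  reduce: (71/101)
  reciprocity: (71/101) -> +(101/71)
  reduce: (30/71)
  pull out 2: (2/71) = +1  (since 71 mod 8 = 7)
  reciprocity: (15/71) -> -(71/15)
  reduce: (11/15)
  reciprocity: (11/15) -> -(15/11)
  reduce: (4/11)
  pull out 2: (2/11) = -1  (since 11 mod 8 = 3)
  pull out 2: (2/11) = -1  (since 11 mod 8 = 3)
  (1/11) = 1
Product of signs = 1

1


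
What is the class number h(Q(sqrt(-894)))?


K = Q(sqrt(-894)). d mod 4 = 2, so D = disc(K) = 4d = -3576
h(K) equals the number of primitive reduced positive-definite forms (a, b, c) = a*x^2 + b*x*y + c*y^2 with b^2 - 4ac = D,
where reduced means |b| <= a <= c, with b >= 0 whenever |b| = a or a = c, and primitive means gcd(a, b, c) = 1.
Reduced forces 3a^2 <= |D| = 3576, so 1 <= a <= 34; b must have the parity of D, and c = (b^2 - D)/(4a) must be an integer >= a.
Enumerate a = 1..34, b in [-a, a]:
  a=1: (1, 0, 894)  [1]
  a=2: (2, 0, 447)  [1]
  a=3: (3, 0, 298)  [1]
  a=4: none
  a=5: (5, -2, 179), (5, 2, 179)  [2]
  a=6: (6, 0, 149)  [1]
  a=7: (7, -6, 129), (7, 6, 129)  [2]
  a=8..9: none
  a=10: (10, -8, 91), (10, 8, 91)  [2]
  a=11..12: none
  a=13: (13, -8, 70), (13, 8, 70)  [2]
  a=14: (14, -8, 65), (14, 8, 65)  [2]
  a=15: (15, -12, 62), (15, 12, 62)  [2]
  a=16..20: none
  a=21: (21, -6, 43), (21, 6, 43)  [2]
  a=22: none
  a=23: (23, -14, 41), (23, 14, 41)  [2]
  a=24: none
  a=25: (25, -18, 39), (25, 18, 39)  [2]
  a=26: (26, -8, 35), (26, 8, 35)  [2]
  a=27..28: none
  a=29: (29, -22, 35), (29, 22, 35)  [2]
  a=30: (30, -12, 31), (30, 12, 31)  [2]
  a=31..34: none
Total reduced forms: 1 + 1 + 1 + 2 + 1 + 2 + 2 + 2 + 2 + 2 + 2 + 2 + 2 + 2 + 2 + 2 = 28
h = 28

28


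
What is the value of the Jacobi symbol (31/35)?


Compute (31/35) via quadratic reciprocity:
  reciprocity: (31/35) -> -(35/31)
  reduce: (4/31)
  pull out 2: (2/31) = +1  (since 31 mod 8 = 7)
  pull out 2: (2/31) = +1  (since 31 mod 8 = 7)
  (1/31) = 1
Product of signs = -1

-1


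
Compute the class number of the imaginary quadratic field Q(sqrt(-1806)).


K = Q(sqrt(-1806)). d mod 4 = 2, so D = disc(K) = 4d = -7224
h(K) equals the number of primitive reduced positive-definite forms (a, b, c) = a*x^2 + b*x*y + c*y^2 with b^2 - 4ac = D,
where reduced means |b| <= a <= c, with b >= 0 whenever |b| = a or a = c, and primitive means gcd(a, b, c) = 1.
Reduced forces 3a^2 <= |D| = 7224, so 1 <= a <= 49; b must have the parity of D, and c = (b^2 - D)/(4a) must be an integer >= a.
Enumerate a = 1..49, b in [-a, a]:
  a=1: (1, 0, 1806)  [1]
  a=2: (2, 0, 903)  [1]
  a=3: (3, 0, 602)  [1]
  a=4: none
  a=5: (5, -4, 362), (5, 4, 362)  [2]
  a=6: (6, 0, 301)  [1]
  a=7: (7, 0, 258)  [1]
  a=8..9: none
  a=10: (10, -4, 181), (10, 4, 181)  [2]
  a=11: (11, -6, 165), (11, 6, 165)  [2]
  a=12: none
  a=13: (13, -2, 139), (13, 2, 139)  [2]
  a=14: (14, 0, 129)  [1]
  a=15: (15, -6, 121), (15, 6, 121)  [2]
  a=16: none
  a=17: (17, -16, 110), (17, 16, 110)  [2]
  a=18..20: none
  a=21: (21, 0, 86)  [1]
  a=22: (22, -16, 85), (22, 16, 85)  [2]
  a=23..24: none
  a=25: (25, -24, 78), (25, 24, 78)  [2]
  a=26: (26, -24, 75), (26, 24, 75)  [2]
  a=27..29: none
  a=30: (30, -24, 65), (30, 24, 65)  [2]
  a=31..32: none
  a=33: (33, -6, 55), (33, 6, 55)  [2]
  a=34: (34, -16, 55), (34, 16, 55)  [2]
  a=35: (35, -14, 53), (35, 14, 53)  [2]
  a=36: none
  a=37: (37, -18, 51), (37, 18, 51)  [2]
  a=38: none
  a=39: (39, -24, 50), (39, 24, 50)  [2]
  a=40: none
  a=41: (41, -22, 47), (41, 22, 47)  [2]
  a=42: (42, 0, 43)  [1]
  a=43..49: none
Total reduced forms: 1 + 1 + 1 + 2 + 1 + 1 + 2 + 2 + 2 + 1 + 2 + 2 + 1 + 2 + 2 + 2 + 2 + 2 + 2 + 2 + 2 + 2 + 2 + 1 = 40
h = 40

40


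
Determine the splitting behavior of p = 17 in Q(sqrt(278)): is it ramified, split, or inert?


K = Q(sqrt(278)). Since d mod 4 = 2, disc(K) = 1112.
Check p | disc: 1112 mod 17 = 7.
p does not divide disc. Compute Legendre symbol (d/p):
6^((17-1)/2) mod 17 = -1
(d/p) = -1, so p is inert: (p) stays prime with e=1, f=2, g=1.
Therefore p is inert.

inert


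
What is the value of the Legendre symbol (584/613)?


p = 613 is prime, so compute (584/613) with the reciprocity algorithm (Jacobi-symbol steps: pull out 2s via (2/n), flip via reciprocity, reduce):
  pull out 2: (2/613) = -1  (since 613 mod 8 = 5)
  pull out 2: (2/613) = -1  (since 613 mod 8 = 5)
  pull out 2: (2/613) = -1  (since 613 mod 8 = 5)
  reciprocity: (73/613) -> +(613/73)
  reduce: (29/73)
  reciprocity: (29/73) -> +(73/29)
  reduce: (15/29)
  reciprocity: (15/29) -> +(29/15)
  reduce: (14/15)
  pull out 2: (2/15) = +1  (since 15 mod 8 = 7)
  reciprocity: (7/15) -> -(15/7)
  reduce: (1/7)
  (1/7) = 1
Product of signs = 1
(584/613) = 1

1


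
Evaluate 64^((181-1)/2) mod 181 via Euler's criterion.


p = 181 is prime and the exponent is (p-1)/2 = 90, so by Euler's criterion 64^90 = (64/181) = +1 or -1 mod 181.
Compute by square-and-multiply:
  90 = 64 + 16 + 8 + 2 (binary 1011010)
  Repeated squaring mod 181: 64^1 = 64, 64^2 = 114, 64^4 = 145, 64^8 = 29, 64^16 = 117, 64^32 = 114, 64^64 = 145
  64^90 = 64^64 * 64^16 * 64^8 * 64^2 = 145 * 117 * 29 * 114 mod 181
    145 * 117 = 16965 = 132 mod 181
    132 * 29 = 3828 = 27 mod 181
    27 * 114 = 3078 = 1 mod 181
  64^90 = 1 mod 181
Result 1: 64 is a quadratic residue mod 181.
64^90 mod 181 = 1

1


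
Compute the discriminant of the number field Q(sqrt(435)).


For K = Q(sqrt(d)) with d squarefree: disc(K) = d if d = 1 mod 4, and disc(K) = 4d if d = 2 or 3 mod 4.
Here d = 435, and d mod 4 = 3.
d = 3 mod 4, not 1 (O_K = Z[sqrt(d)]), so disc(K) = 4d = 4 * (435) = 1740

1740


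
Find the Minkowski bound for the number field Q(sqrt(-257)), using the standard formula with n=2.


d = -257, d mod 4 = 3, so disc(K) = 4d = -1028; |disc(K)| = 1028
Imaginary quadratic field, so n = 2, s = r2 = 1, r1 = 0
M = (n!/n^n) * (4/pi)^s * sqrt(|disc(K)|) = (2!/2^2) * (4/pi)^1 * sqrt(1028)
= 0.5 * 1.273240 * 32.062439
= 20.4116

20.4116


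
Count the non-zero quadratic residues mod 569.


For prime p, the number of non-zero quadratic residues is (p-1)/2.
= (569-1)/2
= 284

284


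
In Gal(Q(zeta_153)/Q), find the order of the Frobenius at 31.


The Frobenius at p in Gal(Q(zeta_n)/Q) = (Z/nZ)* is the class of p, so its order is ord_153(31), the smallest k >= 1 with 31^k = 1 mod 153.
n = 153 = 3^2 * 17, phi(153) = 96; the order divides phi(n).
Divisors of 96: 1, 2, 3, 4, 6, 8, 12, 16, 24, 32, 48, 96
Repeated squaring mod 153: 31^1 = 31, 31^2 = 43, 31^4 = 13, 31^8 = 16, 31^16 = 103, 31^32 = 52, 31^64 = 103
Test divisors in increasing order:
  k=1: 31^1 = 31 mod 153
  k=2: 31^2 = 43 mod 153
  k=3: 31^3 = 43 * 31 = 109 mod 153
  k=4: 31^4 = 13 mod 153
  k=6: 31^6 = 13 * 43 = 100 mod 153
  k=8: 31^8 = 16 mod 153
  k=12: 31^12 = 16 * 13 = 55 mod 153
  k=16: 31^16 = 103 mod 153
  k=24: 31^24 = 103 * 16 = 118 mod 153
  k=32: 31^32 = 52 mod 153
  k=48: 31^48 = 52 * 103 = 1 mod 153  <- first divisor giving 1
Order = 48

48


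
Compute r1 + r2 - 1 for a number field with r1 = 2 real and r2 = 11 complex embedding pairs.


By Dirichlet's unit theorem:
rank = r1 + r2 - 1
= 2 + 11 - 1
= 12

12


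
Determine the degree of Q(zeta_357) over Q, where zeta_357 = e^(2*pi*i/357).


The degree equals Euler's totient phi(357).
357 = 3 * 7 * 17
phi(357) = 192

192


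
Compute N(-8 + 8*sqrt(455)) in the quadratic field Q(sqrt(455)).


N(a + b*sqrt(d)) = a^2 - d*b^2
= (-8)^2 - (455)*(8)^2
= 64 - 29120
= -29056

-29056


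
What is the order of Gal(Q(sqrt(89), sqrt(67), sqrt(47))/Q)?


The 3 square roots of distinct primes are multiplicatively independent over Q,
so [K:Q] = 2^3 and Gal(K/Q) is isomorphic to (Z/2Z)^3.
|Gal| = 2^3 = 8

8


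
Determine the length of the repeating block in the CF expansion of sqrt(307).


Run the CF algorithm for sqrt(307).
a_0 = floor(sqrt(307)) = 17; set m_0=0, q_0=1.
Recurrence: m' = q*a - m,  q' = (d - m'^2)/q,  a' = floor((a_0 + m')/q').
  step 1: m=17, q=18, a=1
  step 2: m=1, q=17, a=1
  step 3: m=16, q=3, a=11
  step 4: m=17, q=6, a=5
  step 5: m=13, q=23, a=1
  step 6: m=10, q=9, a=3
  step 7: m=17, q=2, a=17
  step 8: m=17, q=9, a=3
  step 9: m=10, q=23, a=1
  step 10: m=13, q=6, a=5
  step 11: m=17, q=3, a=11
  step 12: m=16, q=17, a=1
  step 13: m=1, q=18, a=1
  step 14: m=17, q=1, a=34
a_14 = 2*a_0 = 34, so the period closes here.
sqrt(307) = [17; 1, 1, 11, 5, 1, 3, 17, 3, 1, 5, 11, 1, 1, 34]
Period length = 14

14
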